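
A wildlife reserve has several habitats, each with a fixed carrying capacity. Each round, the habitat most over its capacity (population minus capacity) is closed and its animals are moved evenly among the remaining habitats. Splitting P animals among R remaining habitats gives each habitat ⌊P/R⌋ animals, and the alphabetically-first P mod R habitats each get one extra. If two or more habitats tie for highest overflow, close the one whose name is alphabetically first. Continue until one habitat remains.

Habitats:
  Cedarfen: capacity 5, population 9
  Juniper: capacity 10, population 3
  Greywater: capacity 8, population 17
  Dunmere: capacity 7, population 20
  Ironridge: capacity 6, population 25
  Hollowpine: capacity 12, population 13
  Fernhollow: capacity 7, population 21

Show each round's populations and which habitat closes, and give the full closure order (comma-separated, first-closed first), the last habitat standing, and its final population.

Closure order: Ironridge, Fernhollow, Dunmere, Greywater, Cedarfen, Hollowpine
Last habitat: Juniper with 108 animals

Round 1: Cedarfen=9 Dunmere=20 Fernhollow=21 Greywater=17 Hollowpine=13 Ironridge=25 Juniper=3 → close Ironridge (overflow 19)
  25÷6 = 4 each, +1 to first 1
Round 2: Cedarfen=14 Dunmere=24 Fernhollow=25 Greywater=21 Hollowpine=17 Juniper=7 → close Fernhollow (overflow 18)
  25÷5 = 5 each, +1 to first 0
Round 3: Cedarfen=19 Dunmere=29 Greywater=26 Hollowpine=22 Juniper=12 → close Dunmere (overflow 22)
  29÷4 = 7 each, +1 to first 1
Round 4: Cedarfen=27 Greywater=33 Hollowpine=29 Juniper=19 → close Greywater (overflow 25)
  33÷3 = 11 each, +1 to first 0
Round 5: Cedarfen=38 Hollowpine=40 Juniper=30 → close Cedarfen (overflow 33)
  38÷2 = 19 each, +1 to first 0
Round 6: Hollowpine=59 Juniper=49 → close Hollowpine (overflow 47)
  59÷1 = 59 each, +1 to first 0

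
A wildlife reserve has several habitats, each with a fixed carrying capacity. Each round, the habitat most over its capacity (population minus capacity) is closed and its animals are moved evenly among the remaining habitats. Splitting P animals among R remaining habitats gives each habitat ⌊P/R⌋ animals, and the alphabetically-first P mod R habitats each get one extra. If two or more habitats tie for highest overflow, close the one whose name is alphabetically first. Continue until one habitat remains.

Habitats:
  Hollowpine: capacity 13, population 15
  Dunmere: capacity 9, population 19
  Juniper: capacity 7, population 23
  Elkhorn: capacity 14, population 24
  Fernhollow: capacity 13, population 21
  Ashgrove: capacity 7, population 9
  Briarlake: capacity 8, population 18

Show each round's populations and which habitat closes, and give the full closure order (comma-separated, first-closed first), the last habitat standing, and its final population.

Round 1: Ashgrove=9 Briarlake=18 Dunmere=19 Elkhorn=24 Fernhollow=21 Hollowpine=15 Juniper=23 → close Juniper (overflow 16)
  23÷6 = 3 each, +1 to first 5
Round 2: Ashgrove=13 Briarlake=22 Dunmere=23 Elkhorn=28 Fernhollow=25 Hollowpine=18 → close Briarlake (overflow 14)
  22÷5 = 4 each, +1 to first 2
Round 3: Ashgrove=18 Dunmere=28 Elkhorn=32 Fernhollow=29 Hollowpine=22 → close Dunmere (overflow 19)
  28÷4 = 7 each, +1 to first 0
Round 4: Ashgrove=25 Elkhorn=39 Fernhollow=36 Hollowpine=29 → close Elkhorn (overflow 25)
  39÷3 = 13 each, +1 to first 0
Round 5: Ashgrove=38 Fernhollow=49 Hollowpine=42 → close Fernhollow (overflow 36)
  49÷2 = 24 each, +1 to first 1
Round 6: Ashgrove=63 Hollowpine=66 → close Ashgrove (overflow 56)
  63÷1 = 63 each, +1 to first 0

Closure order: Juniper, Briarlake, Dunmere, Elkhorn, Fernhollow, Ashgrove
Last habitat: Hollowpine with 129 animals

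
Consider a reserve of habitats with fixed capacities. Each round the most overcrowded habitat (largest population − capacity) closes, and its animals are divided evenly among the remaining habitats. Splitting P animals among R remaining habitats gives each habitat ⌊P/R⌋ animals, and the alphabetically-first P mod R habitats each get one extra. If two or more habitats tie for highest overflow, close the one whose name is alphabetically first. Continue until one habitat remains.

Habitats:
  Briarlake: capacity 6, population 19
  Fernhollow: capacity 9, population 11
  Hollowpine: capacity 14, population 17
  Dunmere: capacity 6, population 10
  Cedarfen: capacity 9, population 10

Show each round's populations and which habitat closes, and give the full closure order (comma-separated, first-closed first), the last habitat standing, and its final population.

Round 1: Briarlake=19 Cedarfen=10 Dunmere=10 Fernhollow=11 Hollowpine=17 → close Briarlake (overflow 13)
  19÷4 = 4 each, +1 to first 3
Round 2: Cedarfen=15 Dunmere=15 Fernhollow=16 Hollowpine=21 → close Dunmere (overflow 9)
  15÷3 = 5 each, +1 to first 0
Round 3: Cedarfen=20 Fernhollow=21 Hollowpine=26 → close Fernhollow (overflow 12)
  21÷2 = 10 each, +1 to first 1
Round 4: Cedarfen=31 Hollowpine=36 → close Cedarfen (overflow 22)
  31÷1 = 31 each, +1 to first 0

Closure order: Briarlake, Dunmere, Fernhollow, Cedarfen
Last habitat: Hollowpine with 67 animals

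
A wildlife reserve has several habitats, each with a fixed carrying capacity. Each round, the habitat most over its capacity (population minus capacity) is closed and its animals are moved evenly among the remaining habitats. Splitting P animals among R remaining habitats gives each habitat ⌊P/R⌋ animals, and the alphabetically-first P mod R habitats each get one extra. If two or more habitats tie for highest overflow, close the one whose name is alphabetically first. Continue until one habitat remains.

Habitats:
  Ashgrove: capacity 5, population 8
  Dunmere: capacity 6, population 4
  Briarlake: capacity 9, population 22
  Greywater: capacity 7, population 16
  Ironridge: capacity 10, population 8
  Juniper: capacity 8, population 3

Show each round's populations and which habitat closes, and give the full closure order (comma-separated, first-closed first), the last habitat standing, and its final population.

Round 1: Ashgrove=8 Briarlake=22 Dunmere=4 Greywater=16 Ironridge=8 Juniper=3 → close Briarlake (overflow 13)
  22÷5 = 4 each, +1 to first 2
Round 2: Ashgrove=13 Dunmere=9 Greywater=20 Ironridge=12 Juniper=7 → close Greywater (overflow 13)
  20÷4 = 5 each, +1 to first 0
Round 3: Ashgrove=18 Dunmere=14 Ironridge=17 Juniper=12 → close Ashgrove (overflow 13)
  18÷3 = 6 each, +1 to first 0
Round 4: Dunmere=20 Ironridge=23 Juniper=18 → close Dunmere (overflow 14)
  20÷2 = 10 each, +1 to first 0
Round 5: Ironridge=33 Juniper=28 → close Ironridge (overflow 23)
  33÷1 = 33 each, +1 to first 0

Closure order: Briarlake, Greywater, Ashgrove, Dunmere, Ironridge
Last habitat: Juniper with 61 animals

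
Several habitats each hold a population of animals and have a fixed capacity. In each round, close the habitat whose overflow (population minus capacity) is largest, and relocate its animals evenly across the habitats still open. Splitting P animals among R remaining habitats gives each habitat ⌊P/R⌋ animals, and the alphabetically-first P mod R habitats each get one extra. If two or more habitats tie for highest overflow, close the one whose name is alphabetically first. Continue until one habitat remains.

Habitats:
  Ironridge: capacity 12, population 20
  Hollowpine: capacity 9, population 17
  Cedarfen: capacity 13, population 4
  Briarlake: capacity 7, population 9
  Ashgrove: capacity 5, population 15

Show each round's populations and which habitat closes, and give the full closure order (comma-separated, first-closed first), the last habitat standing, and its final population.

Closure order: Ashgrove, Hollowpine, Ironridge, Briarlake
Last habitat: Cedarfen with 65 animals

Round 1: Ashgrove=15 Briarlake=9 Cedarfen=4 Hollowpine=17 Ironridge=20 → close Ashgrove (overflow 10)
  15÷4 = 3 each, +1 to first 3
Round 2: Briarlake=13 Cedarfen=8 Hollowpine=21 Ironridge=23 → close Hollowpine (overflow 12)
  21÷3 = 7 each, +1 to first 0
Round 3: Briarlake=20 Cedarfen=15 Ironridge=30 → close Ironridge (overflow 18)
  30÷2 = 15 each, +1 to first 0
Round 4: Briarlake=35 Cedarfen=30 → close Briarlake (overflow 28)
  35÷1 = 35 each, +1 to first 0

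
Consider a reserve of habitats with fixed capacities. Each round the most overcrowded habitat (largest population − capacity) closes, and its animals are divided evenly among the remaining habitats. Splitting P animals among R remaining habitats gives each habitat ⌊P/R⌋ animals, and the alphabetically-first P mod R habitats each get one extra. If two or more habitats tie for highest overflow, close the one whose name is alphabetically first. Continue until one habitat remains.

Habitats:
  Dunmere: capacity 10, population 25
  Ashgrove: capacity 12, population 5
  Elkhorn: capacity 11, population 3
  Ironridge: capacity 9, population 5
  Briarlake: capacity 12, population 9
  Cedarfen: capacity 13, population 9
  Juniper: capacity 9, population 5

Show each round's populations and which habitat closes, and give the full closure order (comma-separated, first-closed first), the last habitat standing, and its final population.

Round 1: Ashgrove=5 Briarlake=9 Cedarfen=9 Dunmere=25 Elkhorn=3 Ironridge=5 Juniper=5 → close Dunmere (overflow 15)
  25÷6 = 4 each, +1 to first 1
Round 2: Ashgrove=10 Briarlake=13 Cedarfen=13 Elkhorn=7 Ironridge=9 Juniper=9 → close Briarlake (overflow 1)
  13÷5 = 2 each, +1 to first 3
Round 3: Ashgrove=13 Cedarfen=16 Elkhorn=10 Ironridge=11 Juniper=11 → close Cedarfen (overflow 3)
  16÷4 = 4 each, +1 to first 0
Round 4: Ashgrove=17 Elkhorn=14 Ironridge=15 Juniper=15 → close Ironridge (overflow 6)
  15÷3 = 5 each, +1 to first 0
Round 5: Ashgrove=22 Elkhorn=19 Juniper=20 → close Juniper (overflow 11)
  20÷2 = 10 each, +1 to first 0
Round 6: Ashgrove=32 Elkhorn=29 → close Ashgrove (overflow 20)
  32÷1 = 32 each, +1 to first 0

Closure order: Dunmere, Briarlake, Cedarfen, Ironridge, Juniper, Ashgrove
Last habitat: Elkhorn with 61 animals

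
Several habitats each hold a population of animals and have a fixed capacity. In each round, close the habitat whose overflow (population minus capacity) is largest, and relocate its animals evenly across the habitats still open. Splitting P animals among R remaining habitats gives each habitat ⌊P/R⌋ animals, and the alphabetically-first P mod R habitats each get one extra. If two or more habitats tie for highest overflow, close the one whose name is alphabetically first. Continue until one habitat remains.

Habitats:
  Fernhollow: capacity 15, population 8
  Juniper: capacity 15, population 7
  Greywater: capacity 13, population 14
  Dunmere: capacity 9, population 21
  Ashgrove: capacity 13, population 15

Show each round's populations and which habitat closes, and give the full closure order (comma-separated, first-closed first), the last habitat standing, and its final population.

Round 1: Ashgrove=15 Dunmere=21 Fernhollow=8 Greywater=14 Juniper=7 → close Dunmere (overflow 12)
  21÷4 = 5 each, +1 to first 1
Round 2: Ashgrove=21 Fernhollow=13 Greywater=19 Juniper=12 → close Ashgrove (overflow 8)
  21÷3 = 7 each, +1 to first 0
Round 3: Fernhollow=20 Greywater=26 Juniper=19 → close Greywater (overflow 13)
  26÷2 = 13 each, +1 to first 0
Round 4: Fernhollow=33 Juniper=32 → close Fernhollow (overflow 18)
  33÷1 = 33 each, +1 to first 0

Closure order: Dunmere, Ashgrove, Greywater, Fernhollow
Last habitat: Juniper with 65 animals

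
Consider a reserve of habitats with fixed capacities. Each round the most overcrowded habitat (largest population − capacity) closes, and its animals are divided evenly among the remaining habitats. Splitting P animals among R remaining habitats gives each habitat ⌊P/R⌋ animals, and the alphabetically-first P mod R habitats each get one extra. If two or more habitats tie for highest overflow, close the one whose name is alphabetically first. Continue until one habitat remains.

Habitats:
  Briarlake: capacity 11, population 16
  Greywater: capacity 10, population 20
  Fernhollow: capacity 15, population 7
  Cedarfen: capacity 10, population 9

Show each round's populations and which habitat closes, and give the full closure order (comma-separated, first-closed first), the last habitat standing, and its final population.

Closure order: Greywater, Briarlake, Cedarfen
Last habitat: Fernhollow with 52 animals

Round 1: Briarlake=16 Cedarfen=9 Fernhollow=7 Greywater=20 → close Greywater (overflow 10)
  20÷3 = 6 each, +1 to first 2
Round 2: Briarlake=23 Cedarfen=16 Fernhollow=13 → close Briarlake (overflow 12)
  23÷2 = 11 each, +1 to first 1
Round 3: Cedarfen=28 Fernhollow=24 → close Cedarfen (overflow 18)
  28÷1 = 28 each, +1 to first 0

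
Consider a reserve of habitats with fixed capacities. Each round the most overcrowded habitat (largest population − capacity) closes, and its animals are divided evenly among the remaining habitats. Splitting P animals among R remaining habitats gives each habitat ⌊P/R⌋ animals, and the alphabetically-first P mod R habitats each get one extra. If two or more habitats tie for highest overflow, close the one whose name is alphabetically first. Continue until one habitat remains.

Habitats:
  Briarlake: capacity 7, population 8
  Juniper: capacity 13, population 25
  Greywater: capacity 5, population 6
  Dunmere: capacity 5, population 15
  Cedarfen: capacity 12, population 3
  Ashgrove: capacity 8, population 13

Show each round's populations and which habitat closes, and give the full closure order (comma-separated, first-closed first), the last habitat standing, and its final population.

Round 1: Ashgrove=13 Briarlake=8 Cedarfen=3 Dunmere=15 Greywater=6 Juniper=25 → close Juniper (overflow 12)
  25÷5 = 5 each, +1 to first 0
Round 2: Ashgrove=18 Briarlake=13 Cedarfen=8 Dunmere=20 Greywater=11 → close Dunmere (overflow 15)
  20÷4 = 5 each, +1 to first 0
Round 3: Ashgrove=23 Briarlake=18 Cedarfen=13 Greywater=16 → close Ashgrove (overflow 15)
  23÷3 = 7 each, +1 to first 2
Round 4: Briarlake=26 Cedarfen=21 Greywater=23 → close Briarlake (overflow 19)
  26÷2 = 13 each, +1 to first 0
Round 5: Cedarfen=34 Greywater=36 → close Greywater (overflow 31)
  36÷1 = 36 each, +1 to first 0

Closure order: Juniper, Dunmere, Ashgrove, Briarlake, Greywater
Last habitat: Cedarfen with 70 animals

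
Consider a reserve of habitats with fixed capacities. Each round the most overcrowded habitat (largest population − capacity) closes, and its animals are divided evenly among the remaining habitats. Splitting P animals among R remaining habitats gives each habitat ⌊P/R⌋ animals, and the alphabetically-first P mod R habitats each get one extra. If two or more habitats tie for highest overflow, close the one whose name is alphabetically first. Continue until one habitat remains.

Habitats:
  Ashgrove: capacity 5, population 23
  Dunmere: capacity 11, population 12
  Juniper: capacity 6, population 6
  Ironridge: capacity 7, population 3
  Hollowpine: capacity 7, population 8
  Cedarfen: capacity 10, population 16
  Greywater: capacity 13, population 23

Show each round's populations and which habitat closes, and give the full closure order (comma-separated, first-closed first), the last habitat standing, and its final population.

Closure order: Ashgrove, Greywater, Cedarfen, Dunmere, Hollowpine, Juniper
Last habitat: Ironridge with 91 animals

Round 1: Ashgrove=23 Cedarfen=16 Dunmere=12 Greywater=23 Hollowpine=8 Ironridge=3 Juniper=6 → close Ashgrove (overflow 18)
  23÷6 = 3 each, +1 to first 5
Round 2: Cedarfen=20 Dunmere=16 Greywater=27 Hollowpine=12 Ironridge=7 Juniper=9 → close Greywater (overflow 14)
  27÷5 = 5 each, +1 to first 2
Round 3: Cedarfen=26 Dunmere=22 Hollowpine=17 Ironridge=12 Juniper=14 → close Cedarfen (overflow 16)
  26÷4 = 6 each, +1 to first 2
Round 4: Dunmere=29 Hollowpine=24 Ironridge=18 Juniper=20 → close Dunmere (overflow 18)
  29÷3 = 9 each, +1 to first 2
Round 5: Hollowpine=34 Ironridge=28 Juniper=29 → close Hollowpine (overflow 27)
  34÷2 = 17 each, +1 to first 0
Round 6: Ironridge=45 Juniper=46 → close Juniper (overflow 40)
  46÷1 = 46 each, +1 to first 0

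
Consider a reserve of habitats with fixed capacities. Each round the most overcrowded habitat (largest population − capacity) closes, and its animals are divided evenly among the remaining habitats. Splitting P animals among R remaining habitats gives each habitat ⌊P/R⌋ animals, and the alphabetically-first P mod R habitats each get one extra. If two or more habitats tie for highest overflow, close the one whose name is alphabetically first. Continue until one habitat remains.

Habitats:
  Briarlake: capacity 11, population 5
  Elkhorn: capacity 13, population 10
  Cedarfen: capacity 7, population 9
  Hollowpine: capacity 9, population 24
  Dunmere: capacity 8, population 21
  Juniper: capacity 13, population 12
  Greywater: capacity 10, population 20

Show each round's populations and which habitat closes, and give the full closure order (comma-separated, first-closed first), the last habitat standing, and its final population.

Closure order: Hollowpine, Dunmere, Greywater, Cedarfen, Juniper, Elkhorn
Last habitat: Briarlake with 101 animals

Round 1: Briarlake=5 Cedarfen=9 Dunmere=21 Elkhorn=10 Greywater=20 Hollowpine=24 Juniper=12 → close Hollowpine (overflow 15)
  24÷6 = 4 each, +1 to first 0
Round 2: Briarlake=9 Cedarfen=13 Dunmere=25 Elkhorn=14 Greywater=24 Juniper=16 → close Dunmere (overflow 17)
  25÷5 = 5 each, +1 to first 0
Round 3: Briarlake=14 Cedarfen=18 Elkhorn=19 Greywater=29 Juniper=21 → close Greywater (overflow 19)
  29÷4 = 7 each, +1 to first 1
Round 4: Briarlake=22 Cedarfen=25 Elkhorn=26 Juniper=28 → close Cedarfen (overflow 18)
  25÷3 = 8 each, +1 to first 1
Round 5: Briarlake=31 Elkhorn=34 Juniper=36 → close Juniper (overflow 23)
  36÷2 = 18 each, +1 to first 0
Round 6: Briarlake=49 Elkhorn=52 → close Elkhorn (overflow 39)
  52÷1 = 52 each, +1 to first 0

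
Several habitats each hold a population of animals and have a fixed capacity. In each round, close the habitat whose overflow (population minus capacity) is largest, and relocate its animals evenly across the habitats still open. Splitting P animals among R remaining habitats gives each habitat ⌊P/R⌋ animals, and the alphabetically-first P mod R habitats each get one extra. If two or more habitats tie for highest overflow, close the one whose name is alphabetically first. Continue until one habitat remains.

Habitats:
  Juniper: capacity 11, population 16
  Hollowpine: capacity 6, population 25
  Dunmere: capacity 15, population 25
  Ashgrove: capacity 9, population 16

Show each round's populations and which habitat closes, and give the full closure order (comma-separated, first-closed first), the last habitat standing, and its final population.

Closure order: Hollowpine, Dunmere, Ashgrove
Last habitat: Juniper with 82 animals

Round 1: Ashgrove=16 Dunmere=25 Hollowpine=25 Juniper=16 → close Hollowpine (overflow 19)
  25÷3 = 8 each, +1 to first 1
Round 2: Ashgrove=25 Dunmere=33 Juniper=24 → close Dunmere (overflow 18)
  33÷2 = 16 each, +1 to first 1
Round 3: Ashgrove=42 Juniper=40 → close Ashgrove (overflow 33)
  42÷1 = 42 each, +1 to first 0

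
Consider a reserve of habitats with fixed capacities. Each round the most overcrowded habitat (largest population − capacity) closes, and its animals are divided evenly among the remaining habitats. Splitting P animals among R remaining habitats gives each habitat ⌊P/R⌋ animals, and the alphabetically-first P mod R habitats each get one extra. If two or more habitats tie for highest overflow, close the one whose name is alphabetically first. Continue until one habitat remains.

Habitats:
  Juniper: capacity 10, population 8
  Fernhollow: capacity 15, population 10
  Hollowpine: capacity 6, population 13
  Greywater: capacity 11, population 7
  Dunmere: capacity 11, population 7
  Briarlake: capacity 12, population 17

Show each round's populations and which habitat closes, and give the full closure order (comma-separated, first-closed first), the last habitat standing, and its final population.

Closure order: Hollowpine, Briarlake, Juniper, Dunmere, Fernhollow
Last habitat: Greywater with 62 animals

Round 1: Briarlake=17 Dunmere=7 Fernhollow=10 Greywater=7 Hollowpine=13 Juniper=8 → close Hollowpine (overflow 7)
  13÷5 = 2 each, +1 to first 3
Round 2: Briarlake=20 Dunmere=10 Fernhollow=13 Greywater=9 Juniper=10 → close Briarlake (overflow 8)
  20÷4 = 5 each, +1 to first 0
Round 3: Dunmere=15 Fernhollow=18 Greywater=14 Juniper=15 → close Juniper (overflow 5)
  15÷3 = 5 each, +1 to first 0
Round 4: Dunmere=20 Fernhollow=23 Greywater=19 → close Dunmere (overflow 9)
  20÷2 = 10 each, +1 to first 0
Round 5: Fernhollow=33 Greywater=29 → close Fernhollow (overflow 18)
  33÷1 = 33 each, +1 to first 0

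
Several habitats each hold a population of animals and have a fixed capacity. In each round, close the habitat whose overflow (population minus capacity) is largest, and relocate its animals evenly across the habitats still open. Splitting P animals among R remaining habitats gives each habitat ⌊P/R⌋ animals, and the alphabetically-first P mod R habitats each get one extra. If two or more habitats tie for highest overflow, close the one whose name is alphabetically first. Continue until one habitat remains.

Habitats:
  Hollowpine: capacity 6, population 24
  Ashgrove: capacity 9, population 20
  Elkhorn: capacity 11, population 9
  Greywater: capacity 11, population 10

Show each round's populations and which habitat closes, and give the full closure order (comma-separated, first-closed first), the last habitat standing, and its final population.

Closure order: Hollowpine, Ashgrove, Greywater
Last habitat: Elkhorn with 63 animals

Round 1: Ashgrove=20 Elkhorn=9 Greywater=10 Hollowpine=24 → close Hollowpine (overflow 18)
  24÷3 = 8 each, +1 to first 0
Round 2: Ashgrove=28 Elkhorn=17 Greywater=18 → close Ashgrove (overflow 19)
  28÷2 = 14 each, +1 to first 0
Round 3: Elkhorn=31 Greywater=32 → close Greywater (overflow 21)
  32÷1 = 32 each, +1 to first 0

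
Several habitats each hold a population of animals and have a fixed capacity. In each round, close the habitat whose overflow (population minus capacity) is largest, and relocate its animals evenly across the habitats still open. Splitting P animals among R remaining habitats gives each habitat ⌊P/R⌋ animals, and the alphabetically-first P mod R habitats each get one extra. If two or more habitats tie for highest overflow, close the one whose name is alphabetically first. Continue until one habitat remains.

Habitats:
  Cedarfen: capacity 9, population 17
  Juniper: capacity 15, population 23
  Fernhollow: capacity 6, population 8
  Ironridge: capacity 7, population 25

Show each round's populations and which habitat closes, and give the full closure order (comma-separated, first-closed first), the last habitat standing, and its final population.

Round 1: Cedarfen=17 Fernhollow=8 Ironridge=25 Juniper=23 → close Ironridge (overflow 18)
  25÷3 = 8 each, +1 to first 1
Round 2: Cedarfen=26 Fernhollow=16 Juniper=31 → close Cedarfen (overflow 17)
  26÷2 = 13 each, +1 to first 0
Round 3: Fernhollow=29 Juniper=44 → close Juniper (overflow 29)
  44÷1 = 44 each, +1 to first 0

Closure order: Ironridge, Cedarfen, Juniper
Last habitat: Fernhollow with 73 animals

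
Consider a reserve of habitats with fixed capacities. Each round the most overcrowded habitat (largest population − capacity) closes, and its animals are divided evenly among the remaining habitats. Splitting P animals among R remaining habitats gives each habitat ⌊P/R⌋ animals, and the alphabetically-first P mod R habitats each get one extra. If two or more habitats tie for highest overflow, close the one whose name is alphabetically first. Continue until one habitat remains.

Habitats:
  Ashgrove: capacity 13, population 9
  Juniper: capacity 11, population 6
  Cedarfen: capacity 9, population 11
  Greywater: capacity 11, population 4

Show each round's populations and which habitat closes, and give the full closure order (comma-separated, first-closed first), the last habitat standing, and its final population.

Closure order: Cedarfen, Ashgrove, Greywater
Last habitat: Juniper with 30 animals

Round 1: Ashgrove=9 Cedarfen=11 Greywater=4 Juniper=6 → close Cedarfen (overflow 2)
  11÷3 = 3 each, +1 to first 2
Round 2: Ashgrove=13 Greywater=8 Juniper=9 → close Ashgrove (overflow 0)
  13÷2 = 6 each, +1 to first 1
Round 3: Greywater=15 Juniper=15 → close Greywater (overflow 4)
  15÷1 = 15 each, +1 to first 0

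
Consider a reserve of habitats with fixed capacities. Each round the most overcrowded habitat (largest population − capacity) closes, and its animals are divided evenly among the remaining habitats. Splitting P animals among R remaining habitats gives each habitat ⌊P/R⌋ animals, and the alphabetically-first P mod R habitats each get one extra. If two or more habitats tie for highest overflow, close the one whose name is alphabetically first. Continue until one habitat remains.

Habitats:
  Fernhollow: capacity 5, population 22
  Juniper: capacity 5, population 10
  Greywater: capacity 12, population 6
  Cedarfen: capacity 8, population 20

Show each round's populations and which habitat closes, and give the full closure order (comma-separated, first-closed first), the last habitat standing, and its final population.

Round 1: Cedarfen=20 Fernhollow=22 Greywater=6 Juniper=10 → close Fernhollow (overflow 17)
  22÷3 = 7 each, +1 to first 1
Round 2: Cedarfen=28 Greywater=13 Juniper=17 → close Cedarfen (overflow 20)
  28÷2 = 14 each, +1 to first 0
Round 3: Greywater=27 Juniper=31 → close Juniper (overflow 26)
  31÷1 = 31 each, +1 to first 0

Closure order: Fernhollow, Cedarfen, Juniper
Last habitat: Greywater with 58 animals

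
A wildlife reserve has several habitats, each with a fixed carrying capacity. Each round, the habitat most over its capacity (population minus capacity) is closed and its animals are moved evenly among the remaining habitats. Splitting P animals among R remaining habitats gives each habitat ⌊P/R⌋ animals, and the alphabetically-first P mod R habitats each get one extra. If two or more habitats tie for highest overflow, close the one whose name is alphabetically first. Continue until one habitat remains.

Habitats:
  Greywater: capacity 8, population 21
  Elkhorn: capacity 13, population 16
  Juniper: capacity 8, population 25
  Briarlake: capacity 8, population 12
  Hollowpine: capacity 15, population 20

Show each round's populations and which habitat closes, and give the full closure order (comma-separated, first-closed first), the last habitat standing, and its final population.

Closure order: Juniper, Greywater, Briarlake, Hollowpine
Last habitat: Elkhorn with 94 animals

Round 1: Briarlake=12 Elkhorn=16 Greywater=21 Hollowpine=20 Juniper=25 → close Juniper (overflow 17)
  25÷4 = 6 each, +1 to first 1
Round 2: Briarlake=19 Elkhorn=22 Greywater=27 Hollowpine=26 → close Greywater (overflow 19)
  27÷3 = 9 each, +1 to first 0
Round 3: Briarlake=28 Elkhorn=31 Hollowpine=35 → close Briarlake (overflow 20)
  28÷2 = 14 each, +1 to first 0
Round 4: Elkhorn=45 Hollowpine=49 → close Hollowpine (overflow 34)
  49÷1 = 49 each, +1 to first 0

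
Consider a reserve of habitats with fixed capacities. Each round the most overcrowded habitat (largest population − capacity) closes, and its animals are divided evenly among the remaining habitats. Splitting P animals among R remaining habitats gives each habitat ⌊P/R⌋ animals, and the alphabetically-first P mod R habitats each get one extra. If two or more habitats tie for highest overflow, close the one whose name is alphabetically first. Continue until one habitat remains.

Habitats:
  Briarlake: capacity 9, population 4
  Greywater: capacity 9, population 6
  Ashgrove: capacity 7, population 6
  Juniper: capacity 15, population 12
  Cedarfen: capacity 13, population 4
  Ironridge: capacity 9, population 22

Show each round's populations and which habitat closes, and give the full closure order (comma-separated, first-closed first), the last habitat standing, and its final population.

Round 1: Ashgrove=6 Briarlake=4 Cedarfen=4 Greywater=6 Ironridge=22 Juniper=12 → close Ironridge (overflow 13)
  22÷5 = 4 each, +1 to first 2
Round 2: Ashgrove=11 Briarlake=9 Cedarfen=8 Greywater=10 Juniper=16 → close Ashgrove (overflow 4)
  11÷4 = 2 each, +1 to first 3
Round 3: Briarlake=12 Cedarfen=11 Greywater=13 Juniper=18 → close Greywater (overflow 4)
  13÷3 = 4 each, +1 to first 1
Round 4: Briarlake=17 Cedarfen=15 Juniper=22 → close Briarlake (overflow 8)
  17÷2 = 8 each, +1 to first 1
Round 5: Cedarfen=24 Juniper=30 → close Juniper (overflow 15)
  30÷1 = 30 each, +1 to first 0

Closure order: Ironridge, Ashgrove, Greywater, Briarlake, Juniper
Last habitat: Cedarfen with 54 animals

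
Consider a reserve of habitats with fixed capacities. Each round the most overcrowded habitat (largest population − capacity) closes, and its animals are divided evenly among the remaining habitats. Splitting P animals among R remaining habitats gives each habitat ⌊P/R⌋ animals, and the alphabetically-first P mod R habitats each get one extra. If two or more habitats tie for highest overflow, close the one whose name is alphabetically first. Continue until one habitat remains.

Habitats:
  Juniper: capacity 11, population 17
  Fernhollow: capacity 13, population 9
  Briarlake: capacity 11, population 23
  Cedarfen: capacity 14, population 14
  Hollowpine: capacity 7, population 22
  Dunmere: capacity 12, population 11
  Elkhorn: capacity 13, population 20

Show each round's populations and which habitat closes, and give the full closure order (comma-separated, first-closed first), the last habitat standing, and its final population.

Closure order: Hollowpine, Briarlake, Elkhorn, Juniper, Cedarfen, Dunmere
Last habitat: Fernhollow with 116 animals

Round 1: Briarlake=23 Cedarfen=14 Dunmere=11 Elkhorn=20 Fernhollow=9 Hollowpine=22 Juniper=17 → close Hollowpine (overflow 15)
  22÷6 = 3 each, +1 to first 4
Round 2: Briarlake=27 Cedarfen=18 Dunmere=15 Elkhorn=24 Fernhollow=12 Juniper=20 → close Briarlake (overflow 16)
  27÷5 = 5 each, +1 to first 2
Round 3: Cedarfen=24 Dunmere=21 Elkhorn=29 Fernhollow=17 Juniper=25 → close Elkhorn (overflow 16)
  29÷4 = 7 each, +1 to first 1
Round 4: Cedarfen=32 Dunmere=28 Fernhollow=24 Juniper=32 → close Juniper (overflow 21)
  32÷3 = 10 each, +1 to first 2
Round 5: Cedarfen=43 Dunmere=39 Fernhollow=34 → close Cedarfen (overflow 29)
  43÷2 = 21 each, +1 to first 1
Round 6: Dunmere=61 Fernhollow=55 → close Dunmere (overflow 49)
  61÷1 = 61 each, +1 to first 0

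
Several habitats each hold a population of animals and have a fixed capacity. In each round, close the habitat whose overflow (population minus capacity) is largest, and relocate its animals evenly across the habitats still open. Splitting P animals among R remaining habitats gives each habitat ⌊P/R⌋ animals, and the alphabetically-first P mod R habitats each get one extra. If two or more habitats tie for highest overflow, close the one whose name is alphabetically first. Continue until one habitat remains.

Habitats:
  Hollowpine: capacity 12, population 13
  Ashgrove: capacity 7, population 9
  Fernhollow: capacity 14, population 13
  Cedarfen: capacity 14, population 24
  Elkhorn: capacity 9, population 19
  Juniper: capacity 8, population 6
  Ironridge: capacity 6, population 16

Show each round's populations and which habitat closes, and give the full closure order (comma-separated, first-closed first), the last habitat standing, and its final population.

Closure order: Cedarfen, Elkhorn, Ironridge, Ashgrove, Hollowpine, Fernhollow
Last habitat: Juniper with 100 animals

Round 1: Ashgrove=9 Cedarfen=24 Elkhorn=19 Fernhollow=13 Hollowpine=13 Ironridge=16 Juniper=6 → close Cedarfen (overflow 10)
  24÷6 = 4 each, +1 to first 0
Round 2: Ashgrove=13 Elkhorn=23 Fernhollow=17 Hollowpine=17 Ironridge=20 Juniper=10 → close Elkhorn (overflow 14)
  23÷5 = 4 each, +1 to first 3
Round 3: Ashgrove=18 Fernhollow=22 Hollowpine=22 Ironridge=24 Juniper=14 → close Ironridge (overflow 18)
  24÷4 = 6 each, +1 to first 0
Round 4: Ashgrove=24 Fernhollow=28 Hollowpine=28 Juniper=20 → close Ashgrove (overflow 17)
  24÷3 = 8 each, +1 to first 0
Round 5: Fernhollow=36 Hollowpine=36 Juniper=28 → close Hollowpine (overflow 24)
  36÷2 = 18 each, +1 to first 0
Round 6: Fernhollow=54 Juniper=46 → close Fernhollow (overflow 40)
  54÷1 = 54 each, +1 to first 0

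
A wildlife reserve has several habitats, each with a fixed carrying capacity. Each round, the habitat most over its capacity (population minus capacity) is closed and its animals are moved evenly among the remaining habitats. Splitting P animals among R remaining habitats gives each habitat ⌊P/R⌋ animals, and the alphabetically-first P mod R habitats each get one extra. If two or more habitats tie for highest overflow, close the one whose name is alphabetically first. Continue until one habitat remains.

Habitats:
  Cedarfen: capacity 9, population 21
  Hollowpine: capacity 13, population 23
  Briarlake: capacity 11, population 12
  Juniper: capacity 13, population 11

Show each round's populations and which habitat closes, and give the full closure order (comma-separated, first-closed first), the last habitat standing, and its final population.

Closure order: Cedarfen, Hollowpine, Briarlake
Last habitat: Juniper with 67 animals

Round 1: Briarlake=12 Cedarfen=21 Hollowpine=23 Juniper=11 → close Cedarfen (overflow 12)
  21÷3 = 7 each, +1 to first 0
Round 2: Briarlake=19 Hollowpine=30 Juniper=18 → close Hollowpine (overflow 17)
  30÷2 = 15 each, +1 to first 0
Round 3: Briarlake=34 Juniper=33 → close Briarlake (overflow 23)
  34÷1 = 34 each, +1 to first 0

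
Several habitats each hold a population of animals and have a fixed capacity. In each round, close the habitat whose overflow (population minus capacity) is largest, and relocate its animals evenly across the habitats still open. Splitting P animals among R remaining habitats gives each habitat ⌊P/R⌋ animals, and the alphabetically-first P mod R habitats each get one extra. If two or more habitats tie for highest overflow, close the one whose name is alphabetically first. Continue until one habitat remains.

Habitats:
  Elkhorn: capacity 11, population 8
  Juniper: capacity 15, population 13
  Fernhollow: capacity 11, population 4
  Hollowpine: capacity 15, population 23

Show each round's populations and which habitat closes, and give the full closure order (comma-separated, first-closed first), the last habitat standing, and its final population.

Round 1: Elkhorn=8 Fernhollow=4 Hollowpine=23 Juniper=13 → close Hollowpine (overflow 8)
  23÷3 = 7 each, +1 to first 2
Round 2: Elkhorn=16 Fernhollow=12 Juniper=20 → close Elkhorn (overflow 5)
  16÷2 = 8 each, +1 to first 0
Round 3: Fernhollow=20 Juniper=28 → close Juniper (overflow 13)
  28÷1 = 28 each, +1 to first 0

Closure order: Hollowpine, Elkhorn, Juniper
Last habitat: Fernhollow with 48 animals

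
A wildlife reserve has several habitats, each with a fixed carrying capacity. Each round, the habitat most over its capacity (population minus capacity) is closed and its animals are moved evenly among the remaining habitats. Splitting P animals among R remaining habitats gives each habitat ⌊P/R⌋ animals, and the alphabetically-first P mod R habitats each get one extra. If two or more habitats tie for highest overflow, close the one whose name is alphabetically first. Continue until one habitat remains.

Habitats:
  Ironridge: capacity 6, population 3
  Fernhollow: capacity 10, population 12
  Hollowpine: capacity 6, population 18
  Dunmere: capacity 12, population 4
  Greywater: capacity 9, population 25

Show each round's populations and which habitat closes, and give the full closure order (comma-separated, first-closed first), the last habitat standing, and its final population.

Round 1: Dunmere=4 Fernhollow=12 Greywater=25 Hollowpine=18 Ironridge=3 → close Greywater (overflow 16)
  25÷4 = 6 each, +1 to first 1
Round 2: Dunmere=11 Fernhollow=18 Hollowpine=24 Ironridge=9 → close Hollowpine (overflow 18)
  24÷3 = 8 each, +1 to first 0
Round 3: Dunmere=19 Fernhollow=26 Ironridge=17 → close Fernhollow (overflow 16)
  26÷2 = 13 each, +1 to first 0
Round 4: Dunmere=32 Ironridge=30 → close Ironridge (overflow 24)
  30÷1 = 30 each, +1 to first 0

Closure order: Greywater, Hollowpine, Fernhollow, Ironridge
Last habitat: Dunmere with 62 animals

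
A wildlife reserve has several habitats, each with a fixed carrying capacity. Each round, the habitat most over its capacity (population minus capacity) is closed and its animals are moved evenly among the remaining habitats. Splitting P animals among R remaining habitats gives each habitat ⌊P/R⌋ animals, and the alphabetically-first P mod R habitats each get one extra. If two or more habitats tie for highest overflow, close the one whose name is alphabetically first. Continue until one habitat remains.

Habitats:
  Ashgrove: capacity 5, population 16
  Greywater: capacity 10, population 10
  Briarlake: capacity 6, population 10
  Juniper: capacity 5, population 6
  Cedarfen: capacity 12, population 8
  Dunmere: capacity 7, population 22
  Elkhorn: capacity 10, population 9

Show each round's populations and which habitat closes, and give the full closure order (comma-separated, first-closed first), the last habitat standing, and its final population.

Round 1: Ashgrove=16 Briarlake=10 Cedarfen=8 Dunmere=22 Elkhorn=9 Greywater=10 Juniper=6 → close Dunmere (overflow 15)
  22÷6 = 3 each, +1 to first 4
Round 2: Ashgrove=20 Briarlake=14 Cedarfen=12 Elkhorn=13 Greywater=13 Juniper=9 → close Ashgrove (overflow 15)
  20÷5 = 4 each, +1 to first 0
Round 3: Briarlake=18 Cedarfen=16 Elkhorn=17 Greywater=17 Juniper=13 → close Briarlake (overflow 12)
  18÷4 = 4 each, +1 to first 2
Round 4: Cedarfen=21 Elkhorn=22 Greywater=21 Juniper=17 → close Elkhorn (overflow 12)
  22÷3 = 7 each, +1 to first 1
Round 5: Cedarfen=29 Greywater=28 Juniper=24 → close Juniper (overflow 19)
  24÷2 = 12 each, +1 to first 0
Round 6: Cedarfen=41 Greywater=40 → close Greywater (overflow 30)
  40÷1 = 40 each, +1 to first 0

Closure order: Dunmere, Ashgrove, Briarlake, Elkhorn, Juniper, Greywater
Last habitat: Cedarfen with 81 animals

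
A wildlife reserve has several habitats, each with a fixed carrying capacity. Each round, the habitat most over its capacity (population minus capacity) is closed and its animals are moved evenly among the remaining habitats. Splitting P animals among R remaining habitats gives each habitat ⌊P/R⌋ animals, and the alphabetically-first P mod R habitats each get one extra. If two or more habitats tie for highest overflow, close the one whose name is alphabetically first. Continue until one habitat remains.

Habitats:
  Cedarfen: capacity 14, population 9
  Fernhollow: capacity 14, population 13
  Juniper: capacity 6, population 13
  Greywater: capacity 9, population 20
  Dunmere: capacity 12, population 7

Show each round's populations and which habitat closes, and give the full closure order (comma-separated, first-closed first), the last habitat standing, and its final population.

Closure order: Greywater, Juniper, Fernhollow, Cedarfen
Last habitat: Dunmere with 62 animals

Round 1: Cedarfen=9 Dunmere=7 Fernhollow=13 Greywater=20 Juniper=13 → close Greywater (overflow 11)
  20÷4 = 5 each, +1 to first 0
Round 2: Cedarfen=14 Dunmere=12 Fernhollow=18 Juniper=18 → close Juniper (overflow 12)
  18÷3 = 6 each, +1 to first 0
Round 3: Cedarfen=20 Dunmere=18 Fernhollow=24 → close Fernhollow (overflow 10)
  24÷2 = 12 each, +1 to first 0
Round 4: Cedarfen=32 Dunmere=30 → close Cedarfen (overflow 18)
  32÷1 = 32 each, +1 to first 0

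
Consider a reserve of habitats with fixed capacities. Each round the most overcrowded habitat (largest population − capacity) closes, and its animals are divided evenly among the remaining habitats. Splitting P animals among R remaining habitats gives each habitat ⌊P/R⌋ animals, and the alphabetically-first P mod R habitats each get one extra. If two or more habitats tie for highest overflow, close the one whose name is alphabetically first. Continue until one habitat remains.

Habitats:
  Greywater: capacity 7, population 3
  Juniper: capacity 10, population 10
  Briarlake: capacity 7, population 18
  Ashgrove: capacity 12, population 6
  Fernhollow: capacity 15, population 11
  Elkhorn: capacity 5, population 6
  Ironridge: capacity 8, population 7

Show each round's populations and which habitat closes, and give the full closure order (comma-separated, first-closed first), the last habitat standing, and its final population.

Round 1: Ashgrove=6 Briarlake=18 Elkhorn=6 Fernhollow=11 Greywater=3 Ironridge=7 Juniper=10 → close Briarlake (overflow 11)
  18÷6 = 3 each, +1 to first 0
Round 2: Ashgrove=9 Elkhorn=9 Fernhollow=14 Greywater=6 Ironridge=10 Juniper=13 → close Elkhorn (overflow 4)
  9÷5 = 1 each, +1 to first 4
Round 3: Ashgrove=11 Fernhollow=16 Greywater=8 Ironridge=12 Juniper=14 → close Ironridge (overflow 4)
  12÷4 = 3 each, +1 to first 0
Round 4: Ashgrove=14 Fernhollow=19 Greywater=11 Juniper=17 → close Juniper (overflow 7)
  17÷3 = 5 each, +1 to first 2
Round 5: Ashgrove=20 Fernhollow=25 Greywater=16 → close Fernhollow (overflow 10)
  25÷2 = 12 each, +1 to first 1
Round 6: Ashgrove=33 Greywater=28 → close Ashgrove (overflow 21)
  33÷1 = 33 each, +1 to first 0

Closure order: Briarlake, Elkhorn, Ironridge, Juniper, Fernhollow, Ashgrove
Last habitat: Greywater with 61 animals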